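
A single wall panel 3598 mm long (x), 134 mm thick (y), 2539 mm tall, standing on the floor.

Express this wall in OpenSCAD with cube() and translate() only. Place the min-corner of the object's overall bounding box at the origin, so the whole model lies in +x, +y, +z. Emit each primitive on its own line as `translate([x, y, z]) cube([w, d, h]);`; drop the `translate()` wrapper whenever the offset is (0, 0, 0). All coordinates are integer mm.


cube([3598, 134, 2539]);


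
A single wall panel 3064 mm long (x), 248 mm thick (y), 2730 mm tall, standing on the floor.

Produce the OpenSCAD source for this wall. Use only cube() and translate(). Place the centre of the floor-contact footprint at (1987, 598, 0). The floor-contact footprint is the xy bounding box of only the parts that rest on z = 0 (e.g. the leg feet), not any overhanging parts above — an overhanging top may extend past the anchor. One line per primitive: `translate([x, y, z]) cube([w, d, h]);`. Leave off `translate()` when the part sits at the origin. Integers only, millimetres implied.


translate([455, 474, 0]) cube([3064, 248, 2730]);


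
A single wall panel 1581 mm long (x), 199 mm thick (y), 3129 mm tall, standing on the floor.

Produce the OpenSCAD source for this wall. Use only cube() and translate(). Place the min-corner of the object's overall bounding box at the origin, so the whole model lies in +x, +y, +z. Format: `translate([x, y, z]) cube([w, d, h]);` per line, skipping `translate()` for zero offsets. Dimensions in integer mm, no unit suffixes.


cube([1581, 199, 3129]);


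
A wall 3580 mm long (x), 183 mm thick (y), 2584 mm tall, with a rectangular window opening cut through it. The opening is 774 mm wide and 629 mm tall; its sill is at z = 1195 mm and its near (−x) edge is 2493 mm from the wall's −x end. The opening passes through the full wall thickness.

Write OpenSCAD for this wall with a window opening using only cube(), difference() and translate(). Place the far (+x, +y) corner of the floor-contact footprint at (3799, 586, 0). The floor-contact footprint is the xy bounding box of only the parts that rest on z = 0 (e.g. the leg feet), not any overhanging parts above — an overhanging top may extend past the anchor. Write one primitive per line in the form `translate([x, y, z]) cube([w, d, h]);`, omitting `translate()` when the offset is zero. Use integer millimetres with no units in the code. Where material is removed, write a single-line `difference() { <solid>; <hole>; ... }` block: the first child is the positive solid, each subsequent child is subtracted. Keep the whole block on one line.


difference() { translate([219, 403, 0]) cube([3580, 183, 2584]); translate([2712, 403, 1195]) cube([774, 183, 629]); }


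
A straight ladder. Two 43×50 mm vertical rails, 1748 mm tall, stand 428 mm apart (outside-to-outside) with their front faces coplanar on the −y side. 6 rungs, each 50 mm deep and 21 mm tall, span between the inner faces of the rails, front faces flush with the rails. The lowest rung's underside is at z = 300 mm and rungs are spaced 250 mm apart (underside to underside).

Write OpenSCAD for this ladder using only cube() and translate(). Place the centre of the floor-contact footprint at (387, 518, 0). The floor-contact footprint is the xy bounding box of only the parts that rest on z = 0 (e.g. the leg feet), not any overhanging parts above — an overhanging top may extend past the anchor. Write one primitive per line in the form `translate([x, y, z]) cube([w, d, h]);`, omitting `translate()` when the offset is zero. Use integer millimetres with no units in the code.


// rung span = 428 - 2*43 = 342
// rung[k] z = 300 + k*250
translate([173, 493, 0]) cube([43, 50, 1748]);
translate([558, 493, 0]) cube([43, 50, 1748]);
translate([216, 493, 300]) cube([342, 50, 21]);
translate([216, 493, 550]) cube([342, 50, 21]);
translate([216, 493, 800]) cube([342, 50, 21]);
translate([216, 493, 1050]) cube([342, 50, 21]);
translate([216, 493, 1300]) cube([342, 50, 21]);
translate([216, 493, 1550]) cube([342, 50, 21]);


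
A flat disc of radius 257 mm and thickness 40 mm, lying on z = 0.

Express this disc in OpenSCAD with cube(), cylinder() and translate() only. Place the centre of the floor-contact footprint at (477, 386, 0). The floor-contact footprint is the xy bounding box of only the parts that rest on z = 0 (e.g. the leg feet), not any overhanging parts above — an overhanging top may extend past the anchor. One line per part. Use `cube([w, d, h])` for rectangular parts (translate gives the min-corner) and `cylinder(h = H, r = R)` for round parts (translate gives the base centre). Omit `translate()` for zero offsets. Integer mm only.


translate([477, 386, 0]) cylinder(h = 40, r = 257);


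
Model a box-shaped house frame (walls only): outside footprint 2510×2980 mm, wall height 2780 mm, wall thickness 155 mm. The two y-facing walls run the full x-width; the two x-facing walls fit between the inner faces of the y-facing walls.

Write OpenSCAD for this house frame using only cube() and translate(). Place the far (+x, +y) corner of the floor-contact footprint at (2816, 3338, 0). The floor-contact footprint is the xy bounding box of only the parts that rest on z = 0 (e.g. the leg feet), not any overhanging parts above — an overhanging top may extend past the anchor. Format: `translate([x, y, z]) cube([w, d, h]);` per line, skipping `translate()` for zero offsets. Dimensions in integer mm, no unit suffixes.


translate([306, 358, 0]) cube([2510, 155, 2780]);
translate([306, 3183, 0]) cube([2510, 155, 2780]);
translate([306, 513, 0]) cube([155, 2670, 2780]);
translate([2661, 513, 0]) cube([155, 2670, 2780]);


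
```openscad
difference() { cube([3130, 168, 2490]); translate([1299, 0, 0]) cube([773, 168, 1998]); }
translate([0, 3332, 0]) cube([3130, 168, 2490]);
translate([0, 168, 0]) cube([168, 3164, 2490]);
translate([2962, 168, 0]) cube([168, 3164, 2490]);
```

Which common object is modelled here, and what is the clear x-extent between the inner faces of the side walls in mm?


A single room. The interior width is 2794 mm.

Four walls enclosing a rectangle with a door in the front wall — a room. Outside width 3130 minus two 168 mm walls gives 2794 mm.


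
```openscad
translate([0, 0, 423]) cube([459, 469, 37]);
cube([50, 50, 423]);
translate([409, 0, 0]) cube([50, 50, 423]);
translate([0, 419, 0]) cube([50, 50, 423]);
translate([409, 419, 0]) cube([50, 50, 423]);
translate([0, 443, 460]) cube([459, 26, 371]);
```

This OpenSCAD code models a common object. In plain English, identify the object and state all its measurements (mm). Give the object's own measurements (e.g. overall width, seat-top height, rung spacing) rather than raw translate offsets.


A chair. The seat is a 459×469×37 mm slab with its top at z = 460 mm, on four 50×50 mm corner legs (flush with the seat edges, standing on z = 0). A flat backrest 26 mm thick, 371 mm tall, spans the full seat width and rises from the seat top along its +y edge, rear face flush with the rear of the seat.


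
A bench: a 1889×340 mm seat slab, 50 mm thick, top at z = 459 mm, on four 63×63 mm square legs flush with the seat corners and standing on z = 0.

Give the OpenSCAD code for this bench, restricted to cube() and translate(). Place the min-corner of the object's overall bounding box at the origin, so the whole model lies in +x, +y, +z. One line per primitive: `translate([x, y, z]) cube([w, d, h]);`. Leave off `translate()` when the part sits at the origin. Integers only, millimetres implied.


translate([0, 0, 409]) cube([1889, 340, 50]);
cube([63, 63, 409]);
translate([0, 277, 0]) cube([63, 63, 409]);
translate([1826, 0, 0]) cube([63, 63, 409]);
translate([1826, 277, 0]) cube([63, 63, 409]);


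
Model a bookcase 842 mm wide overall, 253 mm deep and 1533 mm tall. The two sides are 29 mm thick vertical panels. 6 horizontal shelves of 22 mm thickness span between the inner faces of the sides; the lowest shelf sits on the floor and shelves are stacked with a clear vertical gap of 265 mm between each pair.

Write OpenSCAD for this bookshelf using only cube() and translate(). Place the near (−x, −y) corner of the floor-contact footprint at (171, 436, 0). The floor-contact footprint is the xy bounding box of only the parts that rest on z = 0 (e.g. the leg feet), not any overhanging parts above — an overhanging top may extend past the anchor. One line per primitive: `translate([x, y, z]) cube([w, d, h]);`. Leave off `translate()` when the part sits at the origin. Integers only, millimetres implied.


translate([171, 436, 0]) cube([29, 253, 1533]);
translate([984, 436, 0]) cube([29, 253, 1533]);
translate([200, 436, 0]) cube([784, 253, 22]);
translate([200, 436, 287]) cube([784, 253, 22]);
translate([200, 436, 574]) cube([784, 253, 22]);
translate([200, 436, 861]) cube([784, 253, 22]);
translate([200, 436, 1148]) cube([784, 253, 22]);
translate([200, 436, 1435]) cube([784, 253, 22]);


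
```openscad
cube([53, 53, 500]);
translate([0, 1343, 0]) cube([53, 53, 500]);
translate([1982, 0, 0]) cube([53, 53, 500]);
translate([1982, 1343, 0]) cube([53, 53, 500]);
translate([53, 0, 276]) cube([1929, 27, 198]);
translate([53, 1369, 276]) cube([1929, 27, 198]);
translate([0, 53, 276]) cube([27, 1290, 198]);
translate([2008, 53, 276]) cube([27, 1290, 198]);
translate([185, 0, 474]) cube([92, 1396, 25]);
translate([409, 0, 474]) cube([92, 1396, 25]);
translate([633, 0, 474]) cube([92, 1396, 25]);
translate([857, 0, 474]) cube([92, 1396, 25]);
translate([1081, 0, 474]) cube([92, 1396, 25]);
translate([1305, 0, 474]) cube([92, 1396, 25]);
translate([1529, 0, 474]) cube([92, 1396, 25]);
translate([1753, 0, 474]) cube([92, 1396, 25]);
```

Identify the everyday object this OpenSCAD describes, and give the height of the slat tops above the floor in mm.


A bed frame. The slat-top height is 499 mm.

Four posts, four rails, and a row of slats — a bed frame. Slats sit on the rails at z = 276 + 198 = 474; with slat thickness 25, the top is 499 mm.


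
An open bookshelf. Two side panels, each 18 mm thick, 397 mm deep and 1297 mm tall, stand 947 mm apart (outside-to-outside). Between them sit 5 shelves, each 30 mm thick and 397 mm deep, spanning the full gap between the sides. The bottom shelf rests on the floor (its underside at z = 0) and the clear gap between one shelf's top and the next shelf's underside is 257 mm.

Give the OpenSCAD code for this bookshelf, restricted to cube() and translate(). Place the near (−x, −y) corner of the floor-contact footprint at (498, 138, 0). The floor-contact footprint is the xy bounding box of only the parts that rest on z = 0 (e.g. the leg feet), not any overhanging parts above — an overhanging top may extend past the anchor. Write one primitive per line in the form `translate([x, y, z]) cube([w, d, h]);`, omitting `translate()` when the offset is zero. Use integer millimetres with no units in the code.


translate([498, 138, 0]) cube([18, 397, 1297]);
translate([1427, 138, 0]) cube([18, 397, 1297]);
translate([516, 138, 0]) cube([911, 397, 30]);
translate([516, 138, 287]) cube([911, 397, 30]);
translate([516, 138, 574]) cube([911, 397, 30]);
translate([516, 138, 861]) cube([911, 397, 30]);
translate([516, 138, 1148]) cube([911, 397, 30]);


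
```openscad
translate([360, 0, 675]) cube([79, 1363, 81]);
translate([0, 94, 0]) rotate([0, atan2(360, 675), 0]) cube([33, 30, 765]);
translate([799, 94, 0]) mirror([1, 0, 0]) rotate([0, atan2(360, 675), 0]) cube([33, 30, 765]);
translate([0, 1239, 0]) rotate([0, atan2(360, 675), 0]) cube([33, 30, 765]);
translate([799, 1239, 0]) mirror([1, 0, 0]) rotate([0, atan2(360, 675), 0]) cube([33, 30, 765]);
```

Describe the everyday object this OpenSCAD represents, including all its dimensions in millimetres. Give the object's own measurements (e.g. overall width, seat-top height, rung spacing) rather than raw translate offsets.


A sawhorse. A 79×1363×81 mm beam (x, y, z) sits on two A-frame leg pairs. Each pair is two raked legs of 33×30 mm section (30 mm along y) splaying symmetrically in x. Each leg rises 675 mm vertically over 360 mm of horizontal reach and is 765 mm long along its own axis. Every leg's outer bottom edge rests on the floor and its outer top edge meets a bottom edge of the beam — the left legs (tilting toward +x) meet the beam's −x bottom edge, the right legs (their mirror images, tilting toward −x) meet its +x bottom edge — so the leg tops tuck under the beam, the beam's underside is 675 mm above the floor, and the feet are 799 mm apart outside-to-outside with the beam centred between them. The two leg pairs are set in 94 mm from either end of the beam.


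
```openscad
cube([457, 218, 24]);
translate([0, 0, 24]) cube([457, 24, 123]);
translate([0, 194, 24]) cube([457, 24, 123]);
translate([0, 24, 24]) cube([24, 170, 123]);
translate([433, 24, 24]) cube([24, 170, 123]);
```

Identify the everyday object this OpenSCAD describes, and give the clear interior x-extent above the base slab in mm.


An open box. The internal width is 409 mm.

A 457×218 base slab with four walls standing on it — an open box. The base is 457 mm wide and the walls are 24 mm thick, so the internal width is 457 − 2 × 24 = 409 mm.


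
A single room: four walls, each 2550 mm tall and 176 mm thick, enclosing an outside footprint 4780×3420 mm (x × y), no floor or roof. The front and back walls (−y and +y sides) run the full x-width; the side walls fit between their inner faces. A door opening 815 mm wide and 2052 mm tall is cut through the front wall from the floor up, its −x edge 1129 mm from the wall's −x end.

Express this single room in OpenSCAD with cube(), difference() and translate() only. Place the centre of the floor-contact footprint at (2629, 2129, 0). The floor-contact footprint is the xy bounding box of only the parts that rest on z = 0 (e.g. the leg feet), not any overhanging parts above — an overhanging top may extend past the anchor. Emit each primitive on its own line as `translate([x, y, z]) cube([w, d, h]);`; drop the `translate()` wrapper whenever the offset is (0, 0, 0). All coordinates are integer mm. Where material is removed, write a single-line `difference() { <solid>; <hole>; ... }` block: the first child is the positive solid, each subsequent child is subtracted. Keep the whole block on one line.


difference() { translate([239, 419, 0]) cube([4780, 176, 2550]); translate([1368, 419, 0]) cube([815, 176, 2052]); }
translate([239, 3663, 0]) cube([4780, 176, 2550]);
translate([239, 595, 0]) cube([176, 3068, 2550]);
translate([4843, 595, 0]) cube([176, 3068, 2550]);


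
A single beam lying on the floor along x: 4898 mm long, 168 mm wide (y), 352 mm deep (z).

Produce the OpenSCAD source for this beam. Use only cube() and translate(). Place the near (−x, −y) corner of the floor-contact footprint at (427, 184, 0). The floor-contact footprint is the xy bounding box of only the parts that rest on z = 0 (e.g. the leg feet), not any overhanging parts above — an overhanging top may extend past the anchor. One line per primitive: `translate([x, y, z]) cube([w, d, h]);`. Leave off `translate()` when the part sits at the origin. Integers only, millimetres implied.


translate([427, 184, 0]) cube([4898, 168, 352]);


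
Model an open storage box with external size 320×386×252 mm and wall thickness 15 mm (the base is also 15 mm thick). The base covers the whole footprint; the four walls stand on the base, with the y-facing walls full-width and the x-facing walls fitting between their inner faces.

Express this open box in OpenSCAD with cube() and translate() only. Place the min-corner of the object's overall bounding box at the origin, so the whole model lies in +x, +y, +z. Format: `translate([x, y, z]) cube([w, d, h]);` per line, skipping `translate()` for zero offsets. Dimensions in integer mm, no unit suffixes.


cube([320, 386, 15]);
translate([0, 0, 15]) cube([320, 15, 237]);
translate([0, 371, 15]) cube([320, 15, 237]);
translate([0, 15, 15]) cube([15, 356, 237]);
translate([305, 15, 15]) cube([15, 356, 237]);


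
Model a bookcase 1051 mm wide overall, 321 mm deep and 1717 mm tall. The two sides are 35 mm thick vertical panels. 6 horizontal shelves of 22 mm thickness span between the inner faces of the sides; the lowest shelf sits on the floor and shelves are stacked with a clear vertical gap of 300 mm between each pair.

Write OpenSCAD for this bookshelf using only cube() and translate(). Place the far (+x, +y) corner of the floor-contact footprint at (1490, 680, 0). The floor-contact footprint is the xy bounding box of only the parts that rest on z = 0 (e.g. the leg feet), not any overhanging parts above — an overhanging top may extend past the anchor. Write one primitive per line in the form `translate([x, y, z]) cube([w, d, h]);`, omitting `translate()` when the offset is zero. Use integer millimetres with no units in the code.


translate([439, 359, 0]) cube([35, 321, 1717]);
translate([1455, 359, 0]) cube([35, 321, 1717]);
translate([474, 359, 0]) cube([981, 321, 22]);
translate([474, 359, 322]) cube([981, 321, 22]);
translate([474, 359, 644]) cube([981, 321, 22]);
translate([474, 359, 966]) cube([981, 321, 22]);
translate([474, 359, 1288]) cube([981, 321, 22]);
translate([474, 359, 1610]) cube([981, 321, 22]);


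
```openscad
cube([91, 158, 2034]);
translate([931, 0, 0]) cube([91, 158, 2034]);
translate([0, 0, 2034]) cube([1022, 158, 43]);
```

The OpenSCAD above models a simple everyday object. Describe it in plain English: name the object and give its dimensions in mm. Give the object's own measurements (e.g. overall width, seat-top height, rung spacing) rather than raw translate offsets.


A door frame. The clear opening is 840 mm wide and 2034 mm high. Two 91 mm wide jambs, 158 mm deep, stand either side of the opening from the floor to the top of the opening. A 43 mm thick head sits across the top of both jambs, spanning the full outside width of the frame.


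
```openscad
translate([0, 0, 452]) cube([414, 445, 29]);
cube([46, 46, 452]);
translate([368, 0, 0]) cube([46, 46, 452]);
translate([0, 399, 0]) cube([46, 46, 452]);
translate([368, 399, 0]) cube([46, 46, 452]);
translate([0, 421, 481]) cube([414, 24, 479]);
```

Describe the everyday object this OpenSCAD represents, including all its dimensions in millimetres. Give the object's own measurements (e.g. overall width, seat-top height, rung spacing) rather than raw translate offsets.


A chair. The seat is a 414×445×29 mm slab with its top at z = 481 mm, on four 46×46 mm corner legs (flush with the seat edges, standing on z = 0). A flat backrest 24 mm thick, 479 mm tall, spans the full seat width and rises from the seat top along its +y edge, rear face flush with the rear of the seat.


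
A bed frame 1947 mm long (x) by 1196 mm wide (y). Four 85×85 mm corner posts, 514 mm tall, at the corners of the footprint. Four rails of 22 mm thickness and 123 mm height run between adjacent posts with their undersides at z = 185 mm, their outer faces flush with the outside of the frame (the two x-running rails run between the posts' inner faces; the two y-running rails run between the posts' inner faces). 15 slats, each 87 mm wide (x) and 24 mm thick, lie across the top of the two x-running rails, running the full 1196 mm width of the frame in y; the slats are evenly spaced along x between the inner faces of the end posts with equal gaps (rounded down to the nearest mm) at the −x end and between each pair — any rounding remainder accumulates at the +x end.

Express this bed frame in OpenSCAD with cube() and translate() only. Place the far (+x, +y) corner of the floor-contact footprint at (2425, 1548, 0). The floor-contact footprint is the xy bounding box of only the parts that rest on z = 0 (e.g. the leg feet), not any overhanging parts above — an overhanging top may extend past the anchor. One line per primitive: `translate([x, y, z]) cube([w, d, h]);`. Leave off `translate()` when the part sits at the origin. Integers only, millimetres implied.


translate([478, 352, 0]) cube([85, 85, 514]);
translate([478, 1463, 0]) cube([85, 85, 514]);
translate([2340, 352, 0]) cube([85, 85, 514]);
translate([2340, 1463, 0]) cube([85, 85, 514]);
translate([563, 352, 185]) cube([1777, 22, 123]);
translate([563, 1526, 185]) cube([1777, 22, 123]);
translate([478, 437, 185]) cube([22, 1026, 123]);
translate([2403, 437, 185]) cube([22, 1026, 123]);
translate([592, 352, 308]) cube([87, 1196, 24]);
translate([708, 352, 308]) cube([87, 1196, 24]);
translate([824, 352, 308]) cube([87, 1196, 24]);
translate([940, 352, 308]) cube([87, 1196, 24]);
translate([1056, 352, 308]) cube([87, 1196, 24]);
translate([1172, 352, 308]) cube([87, 1196, 24]);
translate([1288, 352, 308]) cube([87, 1196, 24]);
translate([1404, 352, 308]) cube([87, 1196, 24]);
translate([1520, 352, 308]) cube([87, 1196, 24]);
translate([1636, 352, 308]) cube([87, 1196, 24]);
translate([1752, 352, 308]) cube([87, 1196, 24]);
translate([1868, 352, 308]) cube([87, 1196, 24]);
translate([1984, 352, 308]) cube([87, 1196, 24]);
translate([2100, 352, 308]) cube([87, 1196, 24]);
translate([2216, 352, 308]) cube([87, 1196, 24]);


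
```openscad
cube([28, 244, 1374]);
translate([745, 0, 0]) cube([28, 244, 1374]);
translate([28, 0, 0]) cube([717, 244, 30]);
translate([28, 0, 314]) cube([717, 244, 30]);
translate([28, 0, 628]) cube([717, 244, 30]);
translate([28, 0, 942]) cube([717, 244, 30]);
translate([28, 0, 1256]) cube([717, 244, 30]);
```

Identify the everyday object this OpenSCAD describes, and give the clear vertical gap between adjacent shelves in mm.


A bookshelf. The clear shelf gap is 284 mm.

Two tall side panels with 5 horizontal boards between them — a bookshelf. The first two shelf undersides are at z = 0 and z = 314; with shelf thickness 30, the clear gap is 314 − 0 − 30 = 284 mm.


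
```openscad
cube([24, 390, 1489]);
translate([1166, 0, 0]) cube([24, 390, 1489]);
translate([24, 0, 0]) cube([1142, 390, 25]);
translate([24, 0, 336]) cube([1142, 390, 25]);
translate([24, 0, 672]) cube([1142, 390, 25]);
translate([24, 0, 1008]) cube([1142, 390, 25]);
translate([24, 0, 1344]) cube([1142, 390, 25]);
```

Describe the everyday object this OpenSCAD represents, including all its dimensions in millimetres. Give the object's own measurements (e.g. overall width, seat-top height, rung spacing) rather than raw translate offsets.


An open bookshelf. Two side panels, each 24 mm thick, 390 mm deep and 1489 mm tall, stand 1190 mm apart (outside-to-outside). Between them sit 5 shelves, each 25 mm thick and 390 mm deep, spanning the full gap between the sides. The bottom shelf rests on the floor (its underside at z = 0) and the clear gap between one shelf's top and the next shelf's underside is 311 mm.


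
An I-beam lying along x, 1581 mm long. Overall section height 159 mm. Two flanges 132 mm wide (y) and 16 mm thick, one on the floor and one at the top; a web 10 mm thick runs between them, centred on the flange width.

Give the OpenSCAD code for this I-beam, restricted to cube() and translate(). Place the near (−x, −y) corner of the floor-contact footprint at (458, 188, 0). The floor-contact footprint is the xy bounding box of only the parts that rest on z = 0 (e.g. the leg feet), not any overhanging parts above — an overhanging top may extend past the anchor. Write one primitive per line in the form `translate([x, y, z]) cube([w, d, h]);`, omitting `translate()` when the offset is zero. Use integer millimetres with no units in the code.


translate([458, 188, 0]) cube([1581, 132, 16]);
translate([458, 249, 16]) cube([1581, 10, 127]);
translate([458, 188, 143]) cube([1581, 132, 16]);


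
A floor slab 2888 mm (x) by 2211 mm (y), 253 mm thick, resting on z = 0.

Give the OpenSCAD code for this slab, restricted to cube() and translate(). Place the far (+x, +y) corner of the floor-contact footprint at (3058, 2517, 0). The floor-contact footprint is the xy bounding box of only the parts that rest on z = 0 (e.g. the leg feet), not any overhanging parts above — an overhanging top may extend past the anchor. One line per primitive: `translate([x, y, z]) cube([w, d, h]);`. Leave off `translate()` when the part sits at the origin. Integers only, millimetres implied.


translate([170, 306, 0]) cube([2888, 2211, 253]);


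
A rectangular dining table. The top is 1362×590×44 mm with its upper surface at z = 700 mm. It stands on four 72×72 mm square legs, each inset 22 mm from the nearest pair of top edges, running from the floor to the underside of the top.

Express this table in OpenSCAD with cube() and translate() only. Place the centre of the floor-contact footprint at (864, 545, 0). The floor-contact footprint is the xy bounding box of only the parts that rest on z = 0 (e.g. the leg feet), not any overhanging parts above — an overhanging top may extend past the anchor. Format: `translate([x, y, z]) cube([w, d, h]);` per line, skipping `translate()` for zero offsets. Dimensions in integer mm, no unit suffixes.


// leg_h = 700 - 44 = 656
translate([183, 250, 656]) cube([1362, 590, 44]);
translate([205, 272, 0]) cube([72, 72, 656]);
translate([1451, 272, 0]) cube([72, 72, 656]);
translate([205, 746, 0]) cube([72, 72, 656]);
translate([1451, 746, 0]) cube([72, 72, 656]);


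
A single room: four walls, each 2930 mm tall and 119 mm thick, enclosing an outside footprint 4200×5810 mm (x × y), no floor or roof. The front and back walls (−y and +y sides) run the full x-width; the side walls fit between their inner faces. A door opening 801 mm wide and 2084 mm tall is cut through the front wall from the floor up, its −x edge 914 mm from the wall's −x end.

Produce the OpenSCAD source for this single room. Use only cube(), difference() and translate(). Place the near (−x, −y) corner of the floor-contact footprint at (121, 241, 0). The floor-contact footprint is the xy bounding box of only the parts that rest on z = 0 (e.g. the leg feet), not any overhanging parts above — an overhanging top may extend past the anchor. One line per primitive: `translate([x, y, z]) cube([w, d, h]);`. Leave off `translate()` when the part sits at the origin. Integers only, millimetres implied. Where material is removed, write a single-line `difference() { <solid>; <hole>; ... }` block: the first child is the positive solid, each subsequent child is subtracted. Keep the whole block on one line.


difference() { translate([121, 241, 0]) cube([4200, 119, 2930]); translate([1035, 241, 0]) cube([801, 119, 2084]); }
translate([121, 5932, 0]) cube([4200, 119, 2930]);
translate([121, 360, 0]) cube([119, 5572, 2930]);
translate([4202, 360, 0]) cube([119, 5572, 2930]);


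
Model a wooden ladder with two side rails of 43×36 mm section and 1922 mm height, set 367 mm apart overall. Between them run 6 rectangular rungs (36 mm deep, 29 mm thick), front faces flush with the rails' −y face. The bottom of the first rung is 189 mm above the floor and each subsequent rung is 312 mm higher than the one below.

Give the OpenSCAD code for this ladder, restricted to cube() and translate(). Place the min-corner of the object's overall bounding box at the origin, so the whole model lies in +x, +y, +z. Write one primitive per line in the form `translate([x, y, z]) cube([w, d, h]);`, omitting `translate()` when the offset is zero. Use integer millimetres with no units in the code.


cube([43, 36, 1922]);
translate([324, 0, 0]) cube([43, 36, 1922]);
translate([43, 0, 189]) cube([281, 36, 29]);
translate([43, 0, 501]) cube([281, 36, 29]);
translate([43, 0, 813]) cube([281, 36, 29]);
translate([43, 0, 1125]) cube([281, 36, 29]);
translate([43, 0, 1437]) cube([281, 36, 29]);
translate([43, 0, 1749]) cube([281, 36, 29]);


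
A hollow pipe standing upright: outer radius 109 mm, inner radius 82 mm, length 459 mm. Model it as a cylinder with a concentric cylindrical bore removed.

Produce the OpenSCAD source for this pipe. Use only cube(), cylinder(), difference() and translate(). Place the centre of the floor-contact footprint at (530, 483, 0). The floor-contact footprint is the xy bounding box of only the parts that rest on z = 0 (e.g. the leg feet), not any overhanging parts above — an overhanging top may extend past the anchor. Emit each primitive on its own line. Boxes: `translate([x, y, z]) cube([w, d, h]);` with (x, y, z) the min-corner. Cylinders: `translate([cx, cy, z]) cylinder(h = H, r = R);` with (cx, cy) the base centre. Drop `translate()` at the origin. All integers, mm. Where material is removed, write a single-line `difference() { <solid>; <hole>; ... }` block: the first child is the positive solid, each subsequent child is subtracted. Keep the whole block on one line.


difference() { translate([530, 483, 0]) cylinder(h = 459, r = 109); translate([530, 483, 0]) cylinder(h = 459, r = 82); }


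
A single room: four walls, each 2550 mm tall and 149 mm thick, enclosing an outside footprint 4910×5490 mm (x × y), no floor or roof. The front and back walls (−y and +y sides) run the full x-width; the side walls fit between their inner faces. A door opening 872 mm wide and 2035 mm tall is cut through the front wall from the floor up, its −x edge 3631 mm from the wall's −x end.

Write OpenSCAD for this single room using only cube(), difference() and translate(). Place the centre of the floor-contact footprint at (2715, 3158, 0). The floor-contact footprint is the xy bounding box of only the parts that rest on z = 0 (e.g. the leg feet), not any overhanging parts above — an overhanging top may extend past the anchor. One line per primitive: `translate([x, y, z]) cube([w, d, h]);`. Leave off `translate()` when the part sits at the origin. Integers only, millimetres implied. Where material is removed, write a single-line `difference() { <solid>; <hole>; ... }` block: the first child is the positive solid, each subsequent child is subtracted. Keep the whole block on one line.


difference() { translate([260, 413, 0]) cube([4910, 149, 2550]); translate([3891, 413, 0]) cube([872, 149, 2035]); }
translate([260, 5754, 0]) cube([4910, 149, 2550]);
translate([260, 562, 0]) cube([149, 5192, 2550]);
translate([5021, 562, 0]) cube([149, 5192, 2550]);


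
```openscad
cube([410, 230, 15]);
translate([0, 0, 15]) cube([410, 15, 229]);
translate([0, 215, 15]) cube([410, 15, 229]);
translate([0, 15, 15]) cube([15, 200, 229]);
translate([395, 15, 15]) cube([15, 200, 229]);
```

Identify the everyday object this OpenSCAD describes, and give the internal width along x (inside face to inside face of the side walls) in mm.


An open box. The internal width is 380 mm.

A 410×230 base slab with four walls standing on it — an open box. The base is 410 mm wide and the walls are 15 mm thick, so the internal width is 410 − 2 × 15 = 380 mm.


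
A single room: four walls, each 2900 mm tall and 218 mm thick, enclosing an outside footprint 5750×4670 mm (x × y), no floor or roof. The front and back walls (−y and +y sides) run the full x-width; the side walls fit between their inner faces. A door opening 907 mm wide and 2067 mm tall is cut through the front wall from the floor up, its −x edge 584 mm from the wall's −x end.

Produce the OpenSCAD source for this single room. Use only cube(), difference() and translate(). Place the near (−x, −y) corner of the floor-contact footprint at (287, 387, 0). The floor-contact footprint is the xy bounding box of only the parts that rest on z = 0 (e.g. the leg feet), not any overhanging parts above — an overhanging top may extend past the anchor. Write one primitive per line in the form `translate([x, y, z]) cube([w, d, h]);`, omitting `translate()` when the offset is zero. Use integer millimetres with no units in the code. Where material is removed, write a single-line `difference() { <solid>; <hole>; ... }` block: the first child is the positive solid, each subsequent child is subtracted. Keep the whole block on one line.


difference() { translate([287, 387, 0]) cube([5750, 218, 2900]); translate([871, 387, 0]) cube([907, 218, 2067]); }
translate([287, 4839, 0]) cube([5750, 218, 2900]);
translate([287, 605, 0]) cube([218, 4234, 2900]);
translate([5819, 605, 0]) cube([218, 4234, 2900]);


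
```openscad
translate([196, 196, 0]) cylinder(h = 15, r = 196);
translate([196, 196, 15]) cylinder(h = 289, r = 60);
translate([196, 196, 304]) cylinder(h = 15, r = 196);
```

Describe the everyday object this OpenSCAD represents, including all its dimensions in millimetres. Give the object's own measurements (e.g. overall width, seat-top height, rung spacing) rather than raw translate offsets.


A spool: two coaxial disc flanges of radius 196 mm and thickness 15 mm, joined by a core cylinder of radius 60 mm and height 289 mm. The lower flange rests on z = 0 and the three cylinders share a vertical axis.


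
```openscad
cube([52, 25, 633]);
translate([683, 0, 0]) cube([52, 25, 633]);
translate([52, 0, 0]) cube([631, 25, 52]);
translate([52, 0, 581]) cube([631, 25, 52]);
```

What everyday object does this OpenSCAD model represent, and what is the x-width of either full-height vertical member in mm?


A picture frame. The border width is 52 mm.

Four thin pieces enclosing a rectangular opening — a picture frame. The two full-height stiles are 633 mm tall; the top rail sits at z = 581 and is 52 mm tall, so the border above the opening is 633 − 581 = 52 mm, matching the stile x-width.


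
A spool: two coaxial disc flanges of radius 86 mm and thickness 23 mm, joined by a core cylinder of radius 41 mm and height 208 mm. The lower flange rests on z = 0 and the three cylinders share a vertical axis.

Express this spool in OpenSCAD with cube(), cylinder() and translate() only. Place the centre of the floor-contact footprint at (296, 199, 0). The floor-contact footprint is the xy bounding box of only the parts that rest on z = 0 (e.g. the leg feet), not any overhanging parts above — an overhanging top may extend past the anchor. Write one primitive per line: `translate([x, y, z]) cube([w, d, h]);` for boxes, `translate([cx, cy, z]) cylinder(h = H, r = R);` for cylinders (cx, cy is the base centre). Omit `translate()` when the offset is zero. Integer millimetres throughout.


translate([296, 199, 0]) cylinder(h = 23, r = 86);
translate([296, 199, 23]) cylinder(h = 208, r = 41);
translate([296, 199, 231]) cylinder(h = 23, r = 86);


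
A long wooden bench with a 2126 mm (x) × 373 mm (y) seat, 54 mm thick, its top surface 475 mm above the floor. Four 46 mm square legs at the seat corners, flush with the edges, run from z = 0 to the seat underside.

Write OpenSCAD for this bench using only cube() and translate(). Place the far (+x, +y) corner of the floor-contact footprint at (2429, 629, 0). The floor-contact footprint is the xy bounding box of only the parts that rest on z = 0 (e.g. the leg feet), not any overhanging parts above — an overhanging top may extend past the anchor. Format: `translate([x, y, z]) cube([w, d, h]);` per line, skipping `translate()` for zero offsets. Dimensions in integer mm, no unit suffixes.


// leg_h = 475 − 54 = 421
translate([303, 256, 421]) cube([2126, 373, 54]);
translate([303, 256, 0]) cube([46, 46, 421]);
translate([303, 583, 0]) cube([46, 46, 421]);
translate([2383, 256, 0]) cube([46, 46, 421]);
translate([2383, 583, 0]) cube([46, 46, 421]);


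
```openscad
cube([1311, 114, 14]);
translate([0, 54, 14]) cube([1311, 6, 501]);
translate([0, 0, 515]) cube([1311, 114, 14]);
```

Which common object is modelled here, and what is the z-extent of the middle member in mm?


An I-beam. The web height is 501 mm.

Two wide flanges with a thin centred web — an I-beam. Overall 529 mm minus two 14 mm flanges gives a web of 529 − 2·14 = 501 mm.


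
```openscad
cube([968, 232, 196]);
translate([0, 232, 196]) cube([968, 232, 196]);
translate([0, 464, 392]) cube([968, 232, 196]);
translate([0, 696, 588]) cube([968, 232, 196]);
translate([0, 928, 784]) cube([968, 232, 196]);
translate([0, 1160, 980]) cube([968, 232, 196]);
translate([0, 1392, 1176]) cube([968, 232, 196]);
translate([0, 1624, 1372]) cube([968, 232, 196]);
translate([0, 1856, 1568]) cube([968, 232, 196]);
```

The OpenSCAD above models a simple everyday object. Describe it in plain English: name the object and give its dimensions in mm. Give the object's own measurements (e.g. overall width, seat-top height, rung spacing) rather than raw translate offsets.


A straight staircase of 9 solid steps. Each step is 968 mm wide (x), 232 mm deep (y, the going) and 196 mm tall (the rise). The first step rests on the floor; each subsequent step sits one going further in +y and one rise higher in +z, directly behind and above the previous step with no overlap.


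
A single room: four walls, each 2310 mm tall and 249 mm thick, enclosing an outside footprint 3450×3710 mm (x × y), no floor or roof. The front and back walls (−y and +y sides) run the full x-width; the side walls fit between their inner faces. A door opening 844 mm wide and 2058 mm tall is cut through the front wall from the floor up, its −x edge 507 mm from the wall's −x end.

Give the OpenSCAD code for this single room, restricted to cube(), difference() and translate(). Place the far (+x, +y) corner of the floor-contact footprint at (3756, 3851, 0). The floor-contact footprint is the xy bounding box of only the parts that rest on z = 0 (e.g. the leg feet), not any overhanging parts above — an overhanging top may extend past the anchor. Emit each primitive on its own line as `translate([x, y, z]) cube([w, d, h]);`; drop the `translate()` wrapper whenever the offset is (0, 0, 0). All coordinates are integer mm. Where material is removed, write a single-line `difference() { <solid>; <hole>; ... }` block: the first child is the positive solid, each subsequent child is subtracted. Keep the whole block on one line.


difference() { translate([306, 141, 0]) cube([3450, 249, 2310]); translate([813, 141, 0]) cube([844, 249, 2058]); }
translate([306, 3602, 0]) cube([3450, 249, 2310]);
translate([306, 390, 0]) cube([249, 3212, 2310]);
translate([3507, 390, 0]) cube([249, 3212, 2310]);


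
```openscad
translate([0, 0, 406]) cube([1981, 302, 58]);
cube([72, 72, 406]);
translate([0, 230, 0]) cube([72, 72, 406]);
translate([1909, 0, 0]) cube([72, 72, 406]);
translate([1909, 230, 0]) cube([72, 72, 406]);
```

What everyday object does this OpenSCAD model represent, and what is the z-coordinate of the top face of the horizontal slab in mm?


A bench. The seat-top height is 464 mm.

A long slab on four corner posts — a bench. The slab sits at z = 406 with thickness 58, so the top is 406 + 58 = 464 mm.


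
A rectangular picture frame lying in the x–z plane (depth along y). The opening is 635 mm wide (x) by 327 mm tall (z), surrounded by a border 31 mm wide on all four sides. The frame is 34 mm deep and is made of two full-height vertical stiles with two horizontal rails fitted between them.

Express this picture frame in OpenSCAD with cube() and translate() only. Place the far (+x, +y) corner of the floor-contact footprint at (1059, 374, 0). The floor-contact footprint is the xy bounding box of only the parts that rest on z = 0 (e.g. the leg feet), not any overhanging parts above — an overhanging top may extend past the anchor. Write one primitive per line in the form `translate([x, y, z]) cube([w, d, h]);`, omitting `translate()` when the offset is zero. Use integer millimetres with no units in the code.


translate([362, 340, 0]) cube([31, 34, 389]);
translate([1028, 340, 0]) cube([31, 34, 389]);
translate([393, 340, 0]) cube([635, 34, 31]);
translate([393, 340, 358]) cube([635, 34, 31]);


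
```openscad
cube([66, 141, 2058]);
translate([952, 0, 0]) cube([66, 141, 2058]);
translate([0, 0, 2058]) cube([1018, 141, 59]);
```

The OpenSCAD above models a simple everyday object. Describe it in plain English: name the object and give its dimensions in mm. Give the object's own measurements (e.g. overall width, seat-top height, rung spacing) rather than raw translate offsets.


A door frame. The clear opening is 886 mm wide and 2058 mm high. Two 66 mm wide jambs, 141 mm deep, stand either side of the opening from the floor to the top of the opening. A 59 mm thick head sits across the top of both jambs, spanning the full outside width of the frame.
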